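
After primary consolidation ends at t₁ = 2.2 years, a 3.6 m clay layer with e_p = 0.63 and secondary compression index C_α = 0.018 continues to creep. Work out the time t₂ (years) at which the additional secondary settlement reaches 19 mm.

S_s = C_α·H/(1+e_p)·log₁₀(t₂/t₁) ⇒ log₁₀(t₂/t₁) = S_s·(1+e_p)/(C_α·H).
log₁₀(t₂/t₁) = 0.019 × (1+0.63) / (0.018×3.6) = 0.4779
t₂ = t₁ × 10^0.4779 = 2.2 × 3.006 = 6.612 years

t₂ ≈ 6.61 years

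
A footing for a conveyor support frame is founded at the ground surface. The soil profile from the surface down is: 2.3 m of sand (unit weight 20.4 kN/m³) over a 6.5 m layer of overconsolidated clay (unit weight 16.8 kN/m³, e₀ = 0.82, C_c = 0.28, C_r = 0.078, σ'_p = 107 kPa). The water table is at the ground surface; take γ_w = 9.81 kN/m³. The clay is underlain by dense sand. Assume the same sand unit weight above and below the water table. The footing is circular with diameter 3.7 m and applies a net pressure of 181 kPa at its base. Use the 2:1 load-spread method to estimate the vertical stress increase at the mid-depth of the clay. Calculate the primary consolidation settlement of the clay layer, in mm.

Mid-depth of clay below the ground surface: z = 2.3 + 6.5/2 = 5.55 m.
Total vertical stress at mid-clay: σ_v = 20.4×2.3 + 16.8×3.25 = 101.52 kPa.
Pore pressure: u = 9.81×(5.55 − 0) = 54.446 kPa.
Initial effective stress: σ'_0 = σ_v − u = 101.52 − 54.446 = 47.074 kPa.
Stress increase at mid-clay by the 2:1 spreading method:
Δσ ≈ qD²/(D+z)² = 181×3.7²/(3.7+5.55)² = 28.96 kPa
Final effective stress: σ'_f = 47.074 + 28.96 = 76.034 kPa.
σ'_f = 76.034 ≤ σ'_p = 107 kPa, so the clay remains overconsolidated and only the recompression index applies:
S_c = C_r·H/(1+e₀)·log₁₀(σ'_f/σ'_0) = 0.078×6.5/1.82×log₁₀(76.034/47.074)
    = 0.27857 × 0.20823 = 0.05801 m

S_c ≈ 58 mm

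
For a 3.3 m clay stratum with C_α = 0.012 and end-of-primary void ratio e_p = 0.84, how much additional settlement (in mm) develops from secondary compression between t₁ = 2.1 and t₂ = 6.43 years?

S_s ≈ 10.5 mm

Secondary compression: S_s = C_α·H/(1+e_p)·log₁₀(t₂/t₁)
S_s = 0.012×3.3/(1+0.84)×log₁₀(6.43/2.1)
    = 0.02152 × 0.486 = 0.01046 m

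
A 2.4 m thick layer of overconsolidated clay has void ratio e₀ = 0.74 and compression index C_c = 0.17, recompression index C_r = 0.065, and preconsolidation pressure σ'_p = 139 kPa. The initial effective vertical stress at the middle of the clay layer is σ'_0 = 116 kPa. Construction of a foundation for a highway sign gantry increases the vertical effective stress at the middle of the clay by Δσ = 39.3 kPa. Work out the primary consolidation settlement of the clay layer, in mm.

S_c ≈ 18.3 mm

Final effective stress: σ'_f = 116 + 39.3 = 155.3 kPa.
σ'_f = 155.3 > σ'_p = 139 kPa, so the stress path crosses the preconsolidation pressure — recompression up to σ'_p, then virgin compression beyond:
S_c = H/(1+e₀)·[C_r·log₁₀(σ'_p/σ'_0) + C_c·log₁₀(σ'_f/σ'_p)]
    = 2.4/1.74 × [0.065×log₁₀(139/116) + 0.17×log₁₀(155.3/139)]
    = 1.3793 × [0.0051062 + 0.0081866] = 0.01833 m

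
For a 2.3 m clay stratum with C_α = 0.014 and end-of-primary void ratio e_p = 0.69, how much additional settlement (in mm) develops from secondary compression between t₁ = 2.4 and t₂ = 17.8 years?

Secondary compression: S_s = C_α·H/(1+e_p)·log₁₀(t₂/t₁)
S_s = 0.014×2.3/(1+0.69)×log₁₀(17.8/2.4)
    = 0.01905 × 0.8702 = 0.01658 m

S_s ≈ 16.6 mm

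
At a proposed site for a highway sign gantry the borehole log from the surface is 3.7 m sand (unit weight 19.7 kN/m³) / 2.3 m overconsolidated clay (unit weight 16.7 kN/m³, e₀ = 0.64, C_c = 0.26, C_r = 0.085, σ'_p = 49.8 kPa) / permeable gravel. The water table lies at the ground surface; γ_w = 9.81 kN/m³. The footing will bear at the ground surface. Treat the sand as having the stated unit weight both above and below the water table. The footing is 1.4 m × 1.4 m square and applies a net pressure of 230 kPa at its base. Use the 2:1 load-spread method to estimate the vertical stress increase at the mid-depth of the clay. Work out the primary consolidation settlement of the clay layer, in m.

Mid-depth of clay below the ground surface: z = 3.7 + 2.3/2 = 4.85 m.
Total vertical stress at mid-clay: σ_v = 19.7×3.7 + 16.7×1.15 = 92.095 kPa.
Pore pressure: u = 9.81×(4.85 − 0) = 47.578 kPa.
Initial effective stress: σ'_0 = σ_v − u = 92.095 − 47.578 = 44.517 kPa.
Stress increase at mid-clay by the 2:1 spreading method:
Δσ = qBL/((B+z)(L+z)) = 230×1.4×1.4/((1.4+4.85)(1.4+4.85)) = 11.54 kPa
Final effective stress: σ'_f = 44.517 + 11.54 = 56.057 kPa.
σ'_f = 56.057 > σ'_p = 49.8 kPa, so the stress path crosses the preconsolidation pressure — recompression up to σ'_p, then virgin compression beyond:
S_c = H/(1+e₀)·[C_r·log₁₀(σ'_p/σ'_0) + C_c·log₁₀(σ'_f/σ'_p)]
    = 2.3/1.64 × [0.085×log₁₀(49.8/44.517) + 0.26×log₁₀(56.057/49.8)]
    = 1.4024 × [0.0041398 + 0.013364] = 0.02455 m

S_c ≈ 0.0245 m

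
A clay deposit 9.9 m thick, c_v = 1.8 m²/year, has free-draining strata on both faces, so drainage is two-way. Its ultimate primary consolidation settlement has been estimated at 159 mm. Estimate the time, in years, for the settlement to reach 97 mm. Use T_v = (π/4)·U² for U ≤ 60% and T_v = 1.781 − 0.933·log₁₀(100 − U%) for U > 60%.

Drainage path length: H_d = H/2 = 4.95 m (double drainage).
U = S(t)/S_ult = 97/159 = 0.6101.
U > 60%: T_v = 1.781 − 0.933·log₁₀(100 − 61.006) = 0.2966.
t = T_v·H_d²/c_v = 0.2966×4.95²/1.8 = 4.037 years.

t ≈ 4.04 years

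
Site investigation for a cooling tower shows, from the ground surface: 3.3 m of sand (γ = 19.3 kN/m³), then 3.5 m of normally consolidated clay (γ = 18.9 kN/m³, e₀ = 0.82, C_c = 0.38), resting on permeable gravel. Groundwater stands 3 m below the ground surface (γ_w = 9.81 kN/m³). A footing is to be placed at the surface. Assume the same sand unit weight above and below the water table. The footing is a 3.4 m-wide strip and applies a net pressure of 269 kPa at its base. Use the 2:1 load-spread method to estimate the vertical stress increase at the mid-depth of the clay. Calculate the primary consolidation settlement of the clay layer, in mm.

S_c ≈ 279 mm

Mid-depth of clay below the ground surface: z = 3.3 + 3.5/2 = 5.05 m.
Total vertical stress at mid-clay: σ_v = 19.3×3.3 + 18.9×1.75 = 96.765 kPa.
Pore pressure: u = 9.81×(5.05 − 3) = 20.11 kPa.
Initial effective stress: σ'_0 = σ_v − u = 96.765 − 20.11 = 76.655 kPa.
Stress increase at mid-clay by the 2:1 spreading method:
Δσ = qB/(B+z) = 269×3.4/(3.4+5.05) = 108.24 kPa
Final effective stress: σ'_f = σ'_0 + Δσ = 76.655 + 108.24 = 184.89 kPa.
Normally consolidated clay, so the full stress increment lies on the virgin compression line:
S_c = C_c·H/(1+e₀)·log₁₀(σ'_f/σ'_0) = 0.38×3.5/(1+0.82)×log₁₀(184.89/76.655)
    = 0.73077 × 0.38237 = 0.2794 m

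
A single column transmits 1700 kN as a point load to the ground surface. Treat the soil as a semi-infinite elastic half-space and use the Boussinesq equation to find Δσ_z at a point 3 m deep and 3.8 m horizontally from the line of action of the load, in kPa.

Boussinesq vertical stress below a point load on an elastic half-space:
Δσ_z = 3P/(2πz²) · [1 + (r/z)²]^(−5/2)
r/z = 3.8/3 = 1.2667; [1+(r/z)²]^(−5/2) = 0.091351.
Δσ_z = 3×1700/(2π×3²) × 0.091351 = 90.188 × 0.091351 = 8.239 kPa

Δσ_z ≈ 8.24 kPa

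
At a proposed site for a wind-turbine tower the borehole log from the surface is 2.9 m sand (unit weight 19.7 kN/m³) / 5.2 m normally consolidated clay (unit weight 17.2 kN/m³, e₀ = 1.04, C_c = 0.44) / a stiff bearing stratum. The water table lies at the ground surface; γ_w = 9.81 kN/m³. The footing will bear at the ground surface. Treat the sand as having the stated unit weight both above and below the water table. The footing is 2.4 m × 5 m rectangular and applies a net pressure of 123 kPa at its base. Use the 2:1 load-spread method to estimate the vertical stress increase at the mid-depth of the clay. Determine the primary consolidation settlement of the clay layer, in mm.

S_c ≈ 154 mm

Mid-depth of clay below the ground surface: z = 2.9 + 5.2/2 = 5.5 m.
Total vertical stress at mid-clay: σ_v = 19.7×2.9 + 17.2×2.6 = 101.85 kPa.
Pore pressure: u = 9.81×(5.5 − 0) = 53.955 kPa.
Initial effective stress: σ'_0 = σ_v − u = 101.85 − 53.955 = 47.895 kPa.
Stress increase at mid-clay by the 2:1 spreading method:
Δσ = qBL/((B+z)(L+z)) = 123×2.4×5/((2.4+5.5)(5+5.5)) = 17.794 kPa
Final effective stress: σ'_f = σ'_0 + Δσ = 47.895 + 17.794 = 65.689 kPa.
Normally consolidated clay, so the full stress increment lies on the virgin compression line:
S_c = C_c·H/(1+e₀)·log₁₀(σ'_f/σ'_0) = 0.44×5.2/(1+1.04)×log₁₀(65.689/47.895)
    = 1.1216 × 0.1372 = 0.1539 m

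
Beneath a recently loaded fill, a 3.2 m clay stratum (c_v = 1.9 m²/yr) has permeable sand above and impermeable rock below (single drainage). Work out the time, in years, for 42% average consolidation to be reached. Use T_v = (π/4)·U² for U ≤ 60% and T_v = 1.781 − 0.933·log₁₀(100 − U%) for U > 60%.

Drainage path length: H_d = H = 3.2 m (single drainage).
U ≤ 60%: T_v = (π/4)·U² = (π/4)×0.42² = 0.13854.
t = T_v·H_d²/c_v = 0.13854×3.2²/1.9 = 0.7467 years.

t ≈ 0.747 years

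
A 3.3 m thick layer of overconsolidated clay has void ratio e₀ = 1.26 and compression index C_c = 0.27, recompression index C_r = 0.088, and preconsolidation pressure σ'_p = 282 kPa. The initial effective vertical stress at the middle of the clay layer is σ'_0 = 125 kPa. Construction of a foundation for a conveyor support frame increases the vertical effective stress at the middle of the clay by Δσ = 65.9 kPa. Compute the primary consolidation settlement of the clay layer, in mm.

S_c ≈ 23.6 mm

Final effective stress: σ'_f = 125 + 65.9 = 190.9 kPa.
σ'_f = 190.9 ≤ σ'_p = 282 kPa, so the clay remains overconsolidated and only the recompression index applies:
S_c = C_r·H/(1+e₀)·log₁₀(σ'_f/σ'_0) = 0.088×3.3/2.26×log₁₀(190.9/125)
    = 0.1285 × 0.1839 = 0.02363 m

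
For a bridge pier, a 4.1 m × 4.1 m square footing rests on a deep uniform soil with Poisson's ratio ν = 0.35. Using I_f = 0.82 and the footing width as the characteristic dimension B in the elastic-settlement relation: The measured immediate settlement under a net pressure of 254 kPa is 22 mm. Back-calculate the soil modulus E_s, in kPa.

S_e = q·B·(1−ν²)/E_s · I_f  ⇒  E_s = q·B·(1−ν²)·I_f / S_e.
E_s = 254 × 4.1 × 0.8775 × 0.82 / 0.022 = 34060 kPa

E_s ≈ 34100 kPa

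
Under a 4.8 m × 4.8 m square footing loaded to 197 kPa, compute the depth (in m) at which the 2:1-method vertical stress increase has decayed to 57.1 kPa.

z ≈ 4.12 m

2:1 spreading — at depth z the loaded area has grown by z in each plan dimension:
qB²/(B+z)² = Δσ_z ⇒ z = B(√(q/Δσ_z) − 1) = 4.8×(√(197/57.1) − 1) = 4.116 m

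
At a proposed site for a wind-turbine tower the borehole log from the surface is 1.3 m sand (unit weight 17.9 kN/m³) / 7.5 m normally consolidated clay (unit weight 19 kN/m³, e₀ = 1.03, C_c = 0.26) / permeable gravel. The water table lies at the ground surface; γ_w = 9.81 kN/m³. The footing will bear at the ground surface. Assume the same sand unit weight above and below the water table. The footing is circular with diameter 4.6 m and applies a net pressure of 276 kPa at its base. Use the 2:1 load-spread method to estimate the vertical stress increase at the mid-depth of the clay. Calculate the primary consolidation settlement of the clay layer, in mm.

S_c ≈ 364 mm

Mid-depth of clay below the ground surface: z = 1.3 + 7.5/2 = 5.05 m.
Total vertical stress at mid-clay: σ_v = 17.9×1.3 + 19×3.75 = 94.52 kPa.
Pore pressure: u = 9.81×(5.05 − 0) = 49.541 kPa.
Initial effective stress: σ'_0 = σ_v − u = 94.52 − 49.541 = 44.979 kPa.
Stress increase at mid-clay by the 2:1 spreading method:
Δσ ≈ qD²/(D+z)² = 276×4.6²/(4.6+5.05)² = 62.715 kPa
Final effective stress: σ'_f = σ'_0 + Δσ = 44.979 + 62.715 = 107.69 kPa.
Normally consolidated clay, so the full stress increment lies on the virgin compression line:
S_c = C_c·H/(1+e₀)·log₁₀(σ'_f/σ'_0) = 0.26×7.5/(1+1.03)×log₁₀(107.69/44.979)
    = 0.96059 × 0.37917 = 0.3642 m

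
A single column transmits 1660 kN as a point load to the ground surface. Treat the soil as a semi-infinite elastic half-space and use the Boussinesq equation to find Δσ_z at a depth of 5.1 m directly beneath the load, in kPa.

Δσ_z ≈ 30.5 kPa

Boussinesq vertical stress below a point load on an elastic half-space:
Δσ_z = 3P/(2πz²) · [1 + (r/z)²]^(−5/2)
r/z = 0/5.1 = 0; [1+(r/z)²]^(−5/2) = 1.
Δσ_z = 3×1660/(2π×5.1²) × 1 = 30.473 × 1 = 30.47 kPa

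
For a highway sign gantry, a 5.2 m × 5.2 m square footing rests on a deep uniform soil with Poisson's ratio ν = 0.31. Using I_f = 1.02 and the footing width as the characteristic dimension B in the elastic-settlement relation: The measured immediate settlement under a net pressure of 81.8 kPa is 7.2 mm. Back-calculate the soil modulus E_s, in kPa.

S_e = q·B·(1−ν²)/E_s · I_f  ⇒  E_s = q·B·(1−ν²)·I_f / S_e.
E_s = 81.8 × 5.2 × 0.9039 × 1.02 / 0.0072 = 54470 kPa

E_s ≈ 54500 kPa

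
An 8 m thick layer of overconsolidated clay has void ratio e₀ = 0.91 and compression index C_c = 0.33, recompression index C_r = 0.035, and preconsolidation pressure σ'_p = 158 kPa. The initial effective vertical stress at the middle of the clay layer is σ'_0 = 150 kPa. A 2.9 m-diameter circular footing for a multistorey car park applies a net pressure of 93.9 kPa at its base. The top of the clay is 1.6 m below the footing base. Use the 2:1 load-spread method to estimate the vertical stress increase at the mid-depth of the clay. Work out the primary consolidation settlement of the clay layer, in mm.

Mid-depth of clay below the footing base: z = 1.6 + 8/2 = 5.6 m.
Stress increase at mid-clay by the 2:1 spreading method:
Δσ ≈ qD²/(D+z)² = 93.9×2.9²/(2.9+5.6)² = 10.93 kPa
Final effective stress: σ'_f = 150 + 10.93 = 160.93 kPa.
σ'_f = 160.93 > σ'_p = 158 kPa, so the stress path crosses the preconsolidation pressure — recompression up to σ'_p, then virgin compression beyond:
S_c = H/(1+e₀)·[C_r·log₁₀(σ'_p/σ'_0) + C_c·log₁₀(σ'_f/σ'_p)]
    = 8/1.91 × [0.035×log₁₀(158/150) + 0.33×log₁₀(160.93/158)]
    = 4.1885 × [0.0007898 + 0.0026334] = 0.01434 m

S_c ≈ 14.3 mm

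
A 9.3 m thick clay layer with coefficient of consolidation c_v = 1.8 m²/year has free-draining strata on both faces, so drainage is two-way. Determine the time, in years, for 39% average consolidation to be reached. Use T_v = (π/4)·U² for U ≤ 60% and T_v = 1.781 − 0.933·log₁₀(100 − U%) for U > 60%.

Drainage path length: H_d = H/2 = 4.65 m (double drainage).
U ≤ 60%: T_v = (π/4)·U² = (π/4)×0.39² = 0.11946.
t = T_v·H_d²/c_v = 0.11946×4.65²/1.8 = 1.435 years.

t ≈ 1.44 years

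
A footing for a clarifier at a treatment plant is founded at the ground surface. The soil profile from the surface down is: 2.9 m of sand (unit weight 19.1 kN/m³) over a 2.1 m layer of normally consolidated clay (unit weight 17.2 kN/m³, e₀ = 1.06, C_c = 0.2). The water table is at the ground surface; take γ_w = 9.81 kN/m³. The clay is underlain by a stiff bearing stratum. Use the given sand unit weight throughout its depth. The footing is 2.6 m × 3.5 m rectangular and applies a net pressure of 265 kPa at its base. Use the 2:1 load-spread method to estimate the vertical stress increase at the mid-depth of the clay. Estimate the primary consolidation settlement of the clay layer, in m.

Mid-depth of clay below the ground surface: z = 2.9 + 2.1/2 = 3.95 m.
Total vertical stress at mid-clay: σ_v = 19.1×2.9 + 17.2×1.05 = 73.45 kPa.
Pore pressure: u = 9.81×(3.95 − 0) = 38.75 kPa.
Initial effective stress: σ'_0 = σ_v − u = 73.45 − 38.75 = 34.7 kPa.
Stress increase at mid-clay by the 2:1 spreading method:
Δσ = qBL/((B+z)(L+z)) = 265×2.6×3.5/((2.6+3.95)(3.5+3.95)) = 49.419 kPa
Final effective stress: σ'_f = σ'_0 + Δσ = 34.7 + 49.419 = 84.119 kPa.
Normally consolidated clay, so the full stress increment lies on the virgin compression line:
S_c = C_c·H/(1+e₀)·log₁₀(σ'_f/σ'_0) = 0.2×2.1/(1+1.06)×log₁₀(84.119/34.7)
    = 0.20388 × 0.38456 = 0.0784 m

S_c ≈ 0.0784 m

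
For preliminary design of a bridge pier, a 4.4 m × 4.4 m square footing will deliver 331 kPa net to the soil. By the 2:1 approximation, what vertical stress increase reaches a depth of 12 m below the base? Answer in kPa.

By the 2:1 method the load spreads at 1 horizontal : 2 vertical, so at depth z the loaded area has grown by z in each plan dimension:
Δσ = qBL/((B+z)(L+z)) = 331×4.4×4.4/((4.4+12)(4.4+12)) = 23.826 kPa

Δσ_z ≈ 23.8 kPa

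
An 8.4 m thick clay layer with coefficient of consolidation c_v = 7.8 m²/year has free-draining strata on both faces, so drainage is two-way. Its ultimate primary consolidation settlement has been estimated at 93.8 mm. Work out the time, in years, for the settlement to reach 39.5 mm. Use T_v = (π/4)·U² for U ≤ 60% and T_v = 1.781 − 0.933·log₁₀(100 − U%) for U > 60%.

t ≈ 0.315 years

Drainage path length: H_d = H/2 = 4.2 m (double drainage).
U = S(t)/S_ult = 39.5/93.8 = 0.4211.
U ≤ 60%: T_v = (π/4)·U² = (π/4)×0.42111² = 0.13928.
t = T_v·H_d²/c_v = 0.13928×4.2²/7.8 = 0.315 years.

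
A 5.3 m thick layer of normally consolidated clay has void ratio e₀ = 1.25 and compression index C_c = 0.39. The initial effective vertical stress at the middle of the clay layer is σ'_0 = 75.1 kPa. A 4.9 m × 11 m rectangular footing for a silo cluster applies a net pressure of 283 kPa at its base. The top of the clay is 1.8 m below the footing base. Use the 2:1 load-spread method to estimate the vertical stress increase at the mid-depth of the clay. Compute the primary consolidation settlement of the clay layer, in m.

Mid-depth of clay below the footing base: z = 1.8 + 5.3/2 = 4.45 m.
Stress increase at mid-clay by the 2:1 spreading method:
Δσ = qBL/((B+z)(L+z)) = 283×4.9×11/((4.9+4.45)(11+4.45)) = 105.59 kPa
Final effective stress: σ'_f = σ'_0 + Δσ = 75.1 + 105.59 = 180.69 kPa.
Normally consolidated clay, so the full stress increment lies on the virgin compression line:
S_c = C_c·H/(1+e₀)·log₁₀(σ'_f/σ'_0) = 0.39×5.3/(1+1.25)×log₁₀(180.69/75.1)
    = 0.91867 × 0.38129 = 0.3503 m

S_c ≈ 0.35 m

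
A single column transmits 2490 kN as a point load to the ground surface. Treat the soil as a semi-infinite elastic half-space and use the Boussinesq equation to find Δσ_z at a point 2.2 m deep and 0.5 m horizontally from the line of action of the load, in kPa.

Boussinesq vertical stress below a point load on an elastic half-space:
Δσ_z = 3P/(2πz²) · [1 + (r/z)²]^(−5/2)
r/z = 0.5/2.2 = 0.22727; [1+(r/z)²]^(−5/2) = 0.8817.
Δσ_z = 3×2490/(2π×2.2²) × 0.8817 = 245.64 × 0.8817 = 216.6 kPa

Δσ_z ≈ 217 kPa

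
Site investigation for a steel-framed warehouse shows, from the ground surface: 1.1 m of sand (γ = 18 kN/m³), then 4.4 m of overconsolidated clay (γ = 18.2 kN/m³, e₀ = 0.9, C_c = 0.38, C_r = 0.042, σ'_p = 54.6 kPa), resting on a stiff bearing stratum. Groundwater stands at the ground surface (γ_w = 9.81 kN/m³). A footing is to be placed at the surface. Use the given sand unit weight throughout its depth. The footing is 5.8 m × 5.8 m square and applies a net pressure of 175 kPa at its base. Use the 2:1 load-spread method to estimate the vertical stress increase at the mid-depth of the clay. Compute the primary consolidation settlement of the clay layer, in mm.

Mid-depth of clay below the ground surface: z = 1.1 + 4.4/2 = 3.3 m.
Total vertical stress at mid-clay: σ_v = 18×1.1 + 18.2×2.2 = 59.84 kPa.
Pore pressure: u = 9.81×(3.3 − 0) = 32.373 kPa.
Initial effective stress: σ'_0 = σ_v − u = 59.84 − 32.373 = 27.467 kPa.
Stress increase at mid-clay by the 2:1 spreading method:
Δσ = qBL/((B+z)(L+z)) = 175×5.8×5.8/((5.8+3.3)(5.8+3.3)) = 71.09 kPa
Final effective stress: σ'_f = 27.467 + 71.09 = 98.557 kPa.
σ'_f = 98.557 > σ'_p = 54.6 kPa, so the stress path crosses the preconsolidation pressure — recompression up to σ'_p, then virgin compression beyond:
S_c = H/(1+e₀)·[C_r·log₁₀(σ'_p/σ'_0) + C_c·log₁₀(σ'_f/σ'_p)]
    = 4.4/1.9 × [0.042×log₁₀(54.6/27.467) + 0.38×log₁₀(98.557/54.6)]
    = 2.3158 × [0.012532 + 0.097468] = 0.2547 m

S_c ≈ 255 mm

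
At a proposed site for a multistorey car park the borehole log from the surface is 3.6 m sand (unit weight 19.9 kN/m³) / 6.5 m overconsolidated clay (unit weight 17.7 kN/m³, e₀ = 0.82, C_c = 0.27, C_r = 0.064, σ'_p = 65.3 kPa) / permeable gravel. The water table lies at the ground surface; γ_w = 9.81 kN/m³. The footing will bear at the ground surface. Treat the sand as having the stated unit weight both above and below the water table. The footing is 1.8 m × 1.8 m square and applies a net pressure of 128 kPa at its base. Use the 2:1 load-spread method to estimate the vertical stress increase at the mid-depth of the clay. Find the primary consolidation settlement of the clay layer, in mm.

S_c ≈ 19.1 mm

Mid-depth of clay below the ground surface: z = 3.6 + 6.5/2 = 6.85 m.
Total vertical stress at mid-clay: σ_v = 19.9×3.6 + 17.7×3.25 = 129.16 kPa.
Pore pressure: u = 9.81×(6.85 − 0) = 67.198 kPa.
Initial effective stress: σ'_0 = σ_v − u = 129.16 − 67.198 = 61.962 kPa.
Stress increase at mid-clay by the 2:1 spreading method:
Δσ = qBL/((B+z)(L+z)) = 128×1.8×1.8/((1.8+6.85)(1.8+6.85)) = 5.5427 kPa
Final effective stress: σ'_f = 61.962 + 5.5427 = 67.505 kPa.
σ'_f = 67.505 > σ'_p = 65.3 kPa, so the stress path crosses the preconsolidation pressure — recompression up to σ'_p, then virgin compression beyond:
S_c = H/(1+e₀)·[C_r·log₁₀(σ'_p/σ'_0) + C_c·log₁₀(σ'_f/σ'_p)]
    = 6.5/1.82 × [0.064×log₁₀(65.3/61.962) + 0.27×log₁₀(67.505/65.3)]
    = 3.5714 × [0.0014584 + 0.0038941] = 0.01912 m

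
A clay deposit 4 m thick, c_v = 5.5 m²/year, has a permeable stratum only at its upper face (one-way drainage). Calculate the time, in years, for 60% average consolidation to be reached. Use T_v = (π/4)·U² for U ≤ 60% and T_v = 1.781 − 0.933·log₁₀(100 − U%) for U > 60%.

Drainage path length: H_d = H = 4 m (single drainage).
U ≤ 60%: T_v = (π/4)·U² = (π/4)×0.6² = 0.28274.
t = T_v·H_d²/c_v = 0.28274×4²/5.5 = 0.8225 years.

t ≈ 0.823 years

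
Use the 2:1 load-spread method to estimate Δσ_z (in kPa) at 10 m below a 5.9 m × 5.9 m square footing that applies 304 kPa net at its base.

Δσ_z ≈ 41.9 kPa

By the 2:1 method the load spreads at 1 horizontal : 2 vertical, so at depth z the loaded area has grown by z in each plan dimension:
Δσ = qBL/((B+z)(L+z)) = 304×5.9×5.9/((5.9+10)(5.9+10)) = 41.858 kPa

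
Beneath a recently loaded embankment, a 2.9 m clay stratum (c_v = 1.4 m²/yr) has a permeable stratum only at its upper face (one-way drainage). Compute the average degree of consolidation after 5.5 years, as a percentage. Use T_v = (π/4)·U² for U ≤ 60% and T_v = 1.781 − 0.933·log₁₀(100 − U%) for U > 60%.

U ≈ 91.5 %

Drainage path length: H_d = H = 2.9 m (single drainage).
T_v = c_v·t/H_d² = 1.4×5.5/2.9² = 0.91558.
T_v = 0.91558 corresponds to the U > 60% branch:
U = 1 − 10^((1.781 − T_v)/0.933)/100 = 0.9154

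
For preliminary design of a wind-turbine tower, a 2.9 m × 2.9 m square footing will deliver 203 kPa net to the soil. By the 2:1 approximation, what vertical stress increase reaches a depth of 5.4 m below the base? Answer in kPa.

By the 2:1 method the load spreads at 1 horizontal : 2 vertical, so at depth z the loaded area has grown by z in each plan dimension:
Δσ = qBL/((B+z)(L+z)) = 203×2.9×2.9/((2.9+5.4)(2.9+5.4)) = 24.782 kPa

Δσ_z ≈ 24.8 kPa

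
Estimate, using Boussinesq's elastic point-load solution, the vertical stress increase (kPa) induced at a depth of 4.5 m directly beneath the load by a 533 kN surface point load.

Δσ_z ≈ 12.6 kPa

Boussinesq vertical stress below a point load on an elastic half-space:
Δσ_z = 3P/(2πz²) · [1 + (r/z)²]^(−5/2)
r/z = 0/4.5 = 0; [1+(r/z)²]^(−5/2) = 1.
Δσ_z = 3×533/(2π×4.5²) × 1 = 12.567 × 1 = 12.57 kPa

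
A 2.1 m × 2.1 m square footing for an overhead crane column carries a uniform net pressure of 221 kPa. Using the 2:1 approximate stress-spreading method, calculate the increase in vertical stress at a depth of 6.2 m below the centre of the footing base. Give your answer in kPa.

Δσ_z ≈ 14.1 kPa

By the 2:1 method the load spreads at 1 horizontal : 2 vertical, so at depth z the loaded area has grown by z in each plan dimension:
Δσ = qBL/((B+z)(L+z)) = 221×2.1×2.1/((2.1+6.2)(2.1+6.2)) = 14.147 kPa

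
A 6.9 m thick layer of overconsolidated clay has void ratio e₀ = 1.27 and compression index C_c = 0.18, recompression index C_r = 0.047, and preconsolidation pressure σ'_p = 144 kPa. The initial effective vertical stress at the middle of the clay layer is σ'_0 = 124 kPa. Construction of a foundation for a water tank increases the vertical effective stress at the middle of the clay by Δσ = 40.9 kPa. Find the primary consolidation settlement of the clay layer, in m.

S_c ≈ 0.0415 m

Final effective stress: σ'_f = 124 + 40.9 = 164.9 kPa.
σ'_f = 164.9 > σ'_p = 144 kPa, so the stress path crosses the preconsolidation pressure — recompression up to σ'_p, then virgin compression beyond:
S_c = H/(1+e₀)·[C_r·log₁₀(σ'_p/σ'_0) + C_c·log₁₀(σ'_f/σ'_p)]
    = 6.9/2.27 × [0.047×log₁₀(144/124) + 0.18×log₁₀(164.9/144)]
    = 3.0396 × [0.0030522 + 0.010594] = 0.04148 m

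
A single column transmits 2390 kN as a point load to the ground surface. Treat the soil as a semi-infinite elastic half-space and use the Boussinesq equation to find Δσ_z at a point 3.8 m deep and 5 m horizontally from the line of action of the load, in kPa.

Δσ_z ≈ 6.41 kPa

Boussinesq vertical stress below a point load on an elastic half-space:
Δσ_z = 3P/(2πz²) · [1 + (r/z)²]^(−5/2)
r/z = 5/3.8 = 1.3158; [1+(r/z)²]^(−5/2) = 0.08111.
Δσ_z = 3×2390/(2π×3.8²) × 0.08111 = 79.026 × 0.08111 = 6.41 kPa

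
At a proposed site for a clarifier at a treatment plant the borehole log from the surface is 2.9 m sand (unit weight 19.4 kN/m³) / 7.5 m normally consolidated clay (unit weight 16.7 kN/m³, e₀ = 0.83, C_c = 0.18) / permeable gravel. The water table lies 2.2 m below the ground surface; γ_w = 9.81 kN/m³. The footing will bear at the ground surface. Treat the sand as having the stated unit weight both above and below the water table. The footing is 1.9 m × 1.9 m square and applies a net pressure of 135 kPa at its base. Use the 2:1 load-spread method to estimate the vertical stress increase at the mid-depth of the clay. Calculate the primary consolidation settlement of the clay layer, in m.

Mid-depth of clay below the ground surface: z = 2.9 + 7.5/2 = 6.65 m.
Total vertical stress at mid-clay: σ_v = 19.4×2.9 + 16.7×3.75 = 118.88 kPa.
Pore pressure: u = 9.81×(6.65 − 2.2) = 43.655 kPa.
Initial effective stress: σ'_0 = σ_v − u = 118.88 − 43.655 = 75.225 kPa.
Stress increase at mid-clay by the 2:1 spreading method:
Δσ = qBL/((B+z)(L+z)) = 135×1.9×1.9/((1.9+6.65)(1.9+6.65)) = 6.6667 kPa
Final effective stress: σ'_f = σ'_0 + Δσ = 75.225 + 6.6667 = 81.892 kPa.
Normally consolidated clay, so the full stress increment lies on the virgin compression line:
S_c = C_c·H/(1+e₀)·log₁₀(σ'_f/σ'_0) = 0.18×7.5/(1+0.83)×log₁₀(81.892/75.225)
    = 0.7377 × 0.036879 = 0.02721 m

S_c ≈ 0.0272 m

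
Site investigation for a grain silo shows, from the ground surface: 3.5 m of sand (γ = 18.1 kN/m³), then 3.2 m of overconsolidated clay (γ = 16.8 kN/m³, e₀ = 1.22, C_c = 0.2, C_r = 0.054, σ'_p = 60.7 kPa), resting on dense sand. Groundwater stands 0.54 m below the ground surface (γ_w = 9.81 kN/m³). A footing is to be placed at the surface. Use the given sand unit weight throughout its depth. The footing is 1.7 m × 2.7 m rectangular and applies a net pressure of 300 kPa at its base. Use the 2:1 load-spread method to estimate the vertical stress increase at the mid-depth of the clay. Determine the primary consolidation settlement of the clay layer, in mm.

Mid-depth of clay below the ground surface: z = 3.5 + 3.2/2 = 5.1 m.
Total vertical stress at mid-clay: σ_v = 18.1×3.5 + 16.8×1.6 = 90.23 kPa.
Pore pressure: u = 9.81×(5.1 − 0.54) = 44.734 kPa.
Initial effective stress: σ'_0 = σ_v − u = 90.23 − 44.734 = 45.496 kPa.
Stress increase at mid-clay by the 2:1 spreading method:
Δσ = qBL/((B+z)(L+z)) = 300×1.7×2.7/((1.7+5.1)(2.7+5.1)) = 25.962 kPa
Final effective stress: σ'_f = 45.496 + 25.962 = 71.458 kPa.
σ'_f = 71.458 > σ'_p = 60.7 kPa, so the stress path crosses the preconsolidation pressure — recompression up to σ'_p, then virgin compression beyond:
S_c = H/(1+e₀)·[C_r·log₁₀(σ'_p/σ'_0) + C_c·log₁₀(σ'_f/σ'_p)]
    = 3.2/2.22 × [0.054×log₁₀(60.7/45.496) + 0.2×log₁₀(71.458/60.7)]
    = 1.4414 × [0.0067616 + 0.014172] = 0.03017 m

S_c ≈ 30.2 mm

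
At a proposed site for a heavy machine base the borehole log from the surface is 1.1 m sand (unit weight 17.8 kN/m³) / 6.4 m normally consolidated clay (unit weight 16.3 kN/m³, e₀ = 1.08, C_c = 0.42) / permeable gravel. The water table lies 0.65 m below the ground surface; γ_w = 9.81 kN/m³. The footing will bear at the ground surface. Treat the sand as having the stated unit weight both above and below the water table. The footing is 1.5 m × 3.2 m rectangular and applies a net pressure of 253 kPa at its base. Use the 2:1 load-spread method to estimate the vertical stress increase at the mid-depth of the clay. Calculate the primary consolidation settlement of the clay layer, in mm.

S_c ≈ 323 mm

Mid-depth of clay below the ground surface: z = 1.1 + 6.4/2 = 4.3 m.
Total vertical stress at mid-clay: σ_v = 17.8×1.1 + 16.3×3.2 = 71.74 kPa.
Pore pressure: u = 9.81×(4.3 − 0.65) = 35.806 kPa.
Initial effective stress: σ'_0 = σ_v − u = 71.74 − 35.806 = 35.934 kPa.
Stress increase at mid-clay by the 2:1 spreading method:
Δσ = qBL/((B+z)(L+z)) = 253×1.5×3.2/((1.5+4.3)(3.2+4.3)) = 27.917 kPa
Final effective stress: σ'_f = σ'_0 + Δσ = 35.934 + 27.917 = 63.851 kPa.
Normally consolidated clay, so the full stress increment lies on the virgin compression line:
S_c = C_c·H/(1+e₀)·log₁₀(σ'_f/σ'_0) = 0.42×6.4/(1+1.08)×log₁₀(63.851/35.934)
    = 1.2923 × 0.24966 = 0.3226 m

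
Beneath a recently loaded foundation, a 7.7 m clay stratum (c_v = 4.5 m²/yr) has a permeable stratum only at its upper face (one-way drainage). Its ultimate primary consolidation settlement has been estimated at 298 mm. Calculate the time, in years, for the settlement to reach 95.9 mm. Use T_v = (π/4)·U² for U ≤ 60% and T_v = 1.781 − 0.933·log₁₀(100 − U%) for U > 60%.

Drainage path length: H_d = H = 7.7 m (single drainage).
U = S(t)/S_ult = 95.9/298 = 0.3218.
U ≤ 60%: T_v = (π/4)·U² = (π/4)×0.32181² = 0.081338.
t = T_v·H_d²/c_v = 0.081338×7.7²/4.5 = 1.072 years.

t ≈ 1.07 years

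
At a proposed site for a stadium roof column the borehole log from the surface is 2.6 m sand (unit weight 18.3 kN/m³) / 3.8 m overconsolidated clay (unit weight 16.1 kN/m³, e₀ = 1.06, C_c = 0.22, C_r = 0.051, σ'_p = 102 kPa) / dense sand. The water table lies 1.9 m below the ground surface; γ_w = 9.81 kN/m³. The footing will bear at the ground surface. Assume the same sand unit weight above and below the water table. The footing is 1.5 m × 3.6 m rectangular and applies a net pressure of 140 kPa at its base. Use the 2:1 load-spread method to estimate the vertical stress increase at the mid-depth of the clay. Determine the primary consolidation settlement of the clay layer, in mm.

S_c ≈ 10.6 mm

Mid-depth of clay below the ground surface: z = 2.6 + 3.8/2 = 4.5 m.
Total vertical stress at mid-clay: σ_v = 18.3×2.6 + 16.1×1.9 = 78.17 kPa.
Pore pressure: u = 9.81×(4.5 − 1.9) = 25.506 kPa.
Initial effective stress: σ'_0 = σ_v − u = 78.17 − 25.506 = 52.664 kPa.
Stress increase at mid-clay by the 2:1 spreading method:
Δσ = qBL/((B+z)(L+z)) = 140×1.5×3.6/((1.5+4.5)(3.6+4.5)) = 15.556 kPa
Final effective stress: σ'_f = 52.664 + 15.556 = 68.22 kPa.
σ'_f = 68.22 ≤ σ'_p = 102 kPa, so the clay remains overconsolidated and only the recompression index applies:
S_c = C_r·H/(1+e₀)·log₁₀(σ'_f/σ'_0) = 0.051×3.8/2.06×log₁₀(68.22/52.664)
    = 0.09408 × 0.1124 = 0.01057 m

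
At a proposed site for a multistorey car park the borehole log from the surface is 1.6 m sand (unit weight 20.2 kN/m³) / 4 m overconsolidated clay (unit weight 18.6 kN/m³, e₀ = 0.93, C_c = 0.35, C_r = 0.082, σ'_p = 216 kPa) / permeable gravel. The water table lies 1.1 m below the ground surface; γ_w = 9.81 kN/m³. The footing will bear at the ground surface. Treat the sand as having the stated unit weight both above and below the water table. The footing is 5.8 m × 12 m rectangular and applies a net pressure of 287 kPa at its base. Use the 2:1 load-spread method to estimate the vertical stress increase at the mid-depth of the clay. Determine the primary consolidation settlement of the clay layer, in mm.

S_c ≈ 103 mm

Mid-depth of clay below the ground surface: z = 1.6 + 4/2 = 3.6 m.
Total vertical stress at mid-clay: σ_v = 20.2×1.6 + 18.6×2 = 69.52 kPa.
Pore pressure: u = 9.81×(3.6 − 1.1) = 24.525 kPa.
Initial effective stress: σ'_0 = σ_v − u = 69.52 − 24.525 = 44.995 kPa.
Stress increase at mid-clay by the 2:1 spreading method:
Δσ = qBL/((B+z)(L+z)) = 287×5.8×12/((5.8+3.6)(12+3.6)) = 136.22 kPa
Final effective stress: σ'_f = 44.995 + 136.22 = 181.22 kPa.
σ'_f = 181.22 ≤ σ'_p = 216 kPa, so the clay remains overconsolidated and only the recompression index applies:
S_c = C_r·H/(1+e₀)·log₁₀(σ'_f/σ'_0) = 0.082×4/1.93×log₁₀(181.22/44.995)
    = 0.16994 × 0.60504 = 0.1028 m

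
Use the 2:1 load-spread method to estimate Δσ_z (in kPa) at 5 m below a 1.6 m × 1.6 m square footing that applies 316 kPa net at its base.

By the 2:1 method the load spreads at 1 horizontal : 2 vertical, so at depth z the loaded area has grown by z in each plan dimension:
Δσ = qBL/((B+z)(L+z)) = 316×1.6×1.6/((1.6+5)(1.6+5)) = 18.571 kPa

Δσ_z ≈ 18.6 kPa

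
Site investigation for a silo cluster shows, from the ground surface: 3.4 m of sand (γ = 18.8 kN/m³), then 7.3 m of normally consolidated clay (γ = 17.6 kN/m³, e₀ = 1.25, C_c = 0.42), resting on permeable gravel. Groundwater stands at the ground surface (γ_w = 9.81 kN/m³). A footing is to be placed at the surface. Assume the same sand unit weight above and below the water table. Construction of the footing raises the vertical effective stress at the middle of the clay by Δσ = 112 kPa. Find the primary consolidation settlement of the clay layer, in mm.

Mid-depth of clay below the ground surface: z = 3.4 + 7.3/2 = 7.05 m.
Total vertical stress at mid-clay: σ_v = 18.8×3.4 + 17.6×3.65 = 128.16 kPa.
Pore pressure: u = 9.81×(7.05 − 0) = 69.16 kPa.
Initial effective stress: σ'_0 = σ_v − u = 128.16 − 69.16 = 59 kPa.
Final effective stress: σ'_f = σ'_0 + Δσ = 59 + 112 = 171 kPa.
Normally consolidated clay, so the full stress increment lies on the virgin compression line:
S_c = C_c·H/(1+e₀)·log₁₀(σ'_f/σ'_0) = 0.42×7.3/(1+1.25)×log₁₀(171/59)
    = 1.3627 × 0.46214 = 0.6298 m

S_c ≈ 630 mm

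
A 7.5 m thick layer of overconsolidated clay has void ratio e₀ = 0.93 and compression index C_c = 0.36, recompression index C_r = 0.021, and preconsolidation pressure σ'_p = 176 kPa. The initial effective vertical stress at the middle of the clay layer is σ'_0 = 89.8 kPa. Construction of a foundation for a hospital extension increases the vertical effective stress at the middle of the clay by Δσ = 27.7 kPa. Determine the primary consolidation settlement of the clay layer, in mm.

S_c ≈ 9.53 mm

Final effective stress: σ'_f = 89.8 + 27.7 = 117.5 kPa.
σ'_f = 117.5 ≤ σ'_p = 176 kPa, so the clay remains overconsolidated and only the recompression index applies:
S_c = C_r·H/(1+e₀)·log₁₀(σ'_f/σ'_0) = 0.021×7.5/1.93×log₁₀(117.5/89.8)
    = 0.081606 × 0.11676 = 0.009528 m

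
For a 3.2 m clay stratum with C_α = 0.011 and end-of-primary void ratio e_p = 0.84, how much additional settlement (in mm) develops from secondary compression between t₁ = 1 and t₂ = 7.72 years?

S_s ≈ 17 mm

Secondary compression: S_s = C_α·H/(1+e_p)·log₁₀(t₂/t₁)
S_s = 0.011×3.2/(1+0.84)×log₁₀(7.72/1)
    = 0.01913 × 0.8876 = 0.01698 m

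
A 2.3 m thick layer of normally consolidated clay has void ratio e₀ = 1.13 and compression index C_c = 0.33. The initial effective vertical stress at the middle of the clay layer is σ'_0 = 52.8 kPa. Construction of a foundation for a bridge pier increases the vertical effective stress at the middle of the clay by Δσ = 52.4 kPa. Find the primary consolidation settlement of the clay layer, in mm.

Final effective stress: σ'_f = σ'_0 + Δσ = 52.8 + 52.4 = 105.2 kPa.
Normally consolidated clay, so the full stress increment lies on the virgin compression line:
S_c = C_c·H/(1+e₀)·log₁₀(σ'_f/σ'_0) = 0.33×2.3/(1+1.13)×log₁₀(105.2/52.8)
    = 0.35634 × 0.29938 = 0.1067 m

S_c ≈ 107 mm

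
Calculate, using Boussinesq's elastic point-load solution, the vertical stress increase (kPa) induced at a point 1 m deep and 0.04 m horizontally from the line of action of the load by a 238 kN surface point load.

Δσ_z ≈ 113 kPa

Boussinesq vertical stress below a point load on an elastic half-space:
Δσ_z = 3P/(2πz²) · [1 + (r/z)²]^(−5/2)
r/z = 0.04/1 = 0.04; [1+(r/z)²]^(−5/2) = 0.99601.
Δσ_z = 3×238/(2π×1²) × 0.99601 = 113.64 × 0.99601 = 113.2 kPa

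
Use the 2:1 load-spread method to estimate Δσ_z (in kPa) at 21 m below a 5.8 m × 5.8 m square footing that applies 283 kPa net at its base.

Δσ_z ≈ 13.3 kPa

By the 2:1 method the load spreads at 1 horizontal : 2 vertical, so at depth z the loaded area has grown by z in each plan dimension:
Δσ = qBL/((B+z)(L+z)) = 283×5.8×5.8/((5.8+21)(5.8+21)) = 13.255 kPa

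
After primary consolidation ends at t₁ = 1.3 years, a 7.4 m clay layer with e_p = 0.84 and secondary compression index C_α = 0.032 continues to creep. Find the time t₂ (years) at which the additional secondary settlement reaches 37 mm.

S_s = C_α·H/(1+e_p)·log₁₀(t₂/t₁) ⇒ log₁₀(t₂/t₁) = S_s·(1+e_p)/(C_α·H).
log₁₀(t₂/t₁) = 0.037 × (1+0.84) / (0.032×7.4) = 0.2875
t₂ = t₁ × 10^0.2875 = 1.3 × 1.939 = 2.52 years

t₂ ≈ 2.52 years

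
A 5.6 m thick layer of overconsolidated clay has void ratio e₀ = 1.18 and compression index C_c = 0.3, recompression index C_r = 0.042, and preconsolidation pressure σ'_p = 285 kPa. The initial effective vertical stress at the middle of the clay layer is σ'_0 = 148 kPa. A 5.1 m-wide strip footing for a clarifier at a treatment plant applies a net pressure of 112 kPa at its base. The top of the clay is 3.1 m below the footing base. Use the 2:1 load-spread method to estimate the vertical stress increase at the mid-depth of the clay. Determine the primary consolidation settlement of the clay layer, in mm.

S_c ≈ 14.1 mm

Mid-depth of clay below the footing base: z = 3.1 + 5.6/2 = 5.9 m.
Stress increase at mid-clay by the 2:1 spreading method:
Δσ = qB/(B+z) = 112×5.1/(5.1+5.9) = 51.927 kPa
Final effective stress: σ'_f = 148 + 51.927 = 199.93 kPa.
σ'_f = 199.93 ≤ σ'_p = 285 kPa, so the clay remains overconsolidated and only the recompression index applies:
S_c = C_r·H/(1+e₀)·log₁₀(σ'_f/σ'_0) = 0.042×5.6/2.18×log₁₀(199.93/148)
    = 0.10789 × 0.13062 = 0.01409 m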